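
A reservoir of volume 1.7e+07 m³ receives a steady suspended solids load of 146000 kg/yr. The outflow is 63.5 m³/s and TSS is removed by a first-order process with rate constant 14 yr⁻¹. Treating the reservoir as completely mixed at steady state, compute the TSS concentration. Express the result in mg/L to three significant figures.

0.0651 mg/L

Outflow Q = 63.5 m³/s × 3.156e+07 s/yr = 2.004e+09 m³/yr.
Steady-state CSTR mass balance: W = Q·C + k·V·C, so C = W/(Q + kV).
Q + kV = 2.004e+09 + 14·1.7e+07 = 2.242e+09 m³/yr.
C = 146000/2.242e+09 = 6.512e-05 kg/m³ = 0.06512 mg/L.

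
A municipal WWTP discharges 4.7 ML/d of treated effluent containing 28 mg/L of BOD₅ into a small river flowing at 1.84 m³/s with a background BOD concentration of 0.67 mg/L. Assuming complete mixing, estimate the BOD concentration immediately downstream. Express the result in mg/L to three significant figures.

1.45 mg/L

4.7 ML/d = 0.0544 m³/s.
Conservation of mass across the mixing zone: C = (0.0544·28 + 1.84·0.67) / (0.0544 + 1.84) = 2.756/1.894 = 1.455 mg/L.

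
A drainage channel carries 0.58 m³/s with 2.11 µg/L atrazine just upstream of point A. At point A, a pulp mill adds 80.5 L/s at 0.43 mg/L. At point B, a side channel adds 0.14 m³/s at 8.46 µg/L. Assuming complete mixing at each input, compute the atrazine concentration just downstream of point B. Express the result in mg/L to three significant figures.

0.0463 mg/L

2.11 µg/L = 0.00211 mg/L.
80.5 L/s = 0.0805 m³/s.
After input A: C = (0.58·0.00211 + 0.0805·0.43) / 0.6605 = 0.05426 mg/L.
8.46 µg/L = 0.00846 mg/L.
After input B: C = (0.6605·0.05426 + 0.14·0.00846) / 0.8005 = 0.04625 mg/L.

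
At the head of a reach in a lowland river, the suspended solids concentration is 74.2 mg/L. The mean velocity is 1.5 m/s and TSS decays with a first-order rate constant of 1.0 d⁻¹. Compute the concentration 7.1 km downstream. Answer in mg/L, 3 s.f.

70.2 mg/L

Travel time t = 7.1 km / 1.5 m/s = 7100/1.5 = 4733 s = 0.05478 d.
First-order decay: C = 74.2·exp(−1.0·0.05478) = 74.2·0.9467 = 70.24 mg/L.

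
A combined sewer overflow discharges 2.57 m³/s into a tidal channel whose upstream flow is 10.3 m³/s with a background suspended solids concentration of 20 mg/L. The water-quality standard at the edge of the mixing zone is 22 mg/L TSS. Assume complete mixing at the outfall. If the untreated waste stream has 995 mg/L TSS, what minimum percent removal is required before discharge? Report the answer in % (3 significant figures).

Mass balance: 22·12.87 = 2.57·Cₑ + 10.3·20.
Cₑ = (283.1 − 206) / 2.57 = 30.02 mg/L.
Required removal = 1 − 30.02/995 = 96.98 %.

97.0 %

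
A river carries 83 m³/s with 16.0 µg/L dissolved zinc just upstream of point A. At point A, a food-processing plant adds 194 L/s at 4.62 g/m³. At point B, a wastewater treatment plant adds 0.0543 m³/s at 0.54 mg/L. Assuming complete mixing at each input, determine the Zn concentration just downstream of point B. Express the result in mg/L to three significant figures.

16.0 µg/L = 0.016 mg/L.
194 L/s = 0.194 m³/s.
After input A: C = (83·0.016 + 0.194·4.62) / 83.19 = 0.02674 mg/L.
After input B: C = (83.19·0.02674 + 0.0543·0.54) / 83.25 = 0.02707 mg/L.

0.0271 mg/L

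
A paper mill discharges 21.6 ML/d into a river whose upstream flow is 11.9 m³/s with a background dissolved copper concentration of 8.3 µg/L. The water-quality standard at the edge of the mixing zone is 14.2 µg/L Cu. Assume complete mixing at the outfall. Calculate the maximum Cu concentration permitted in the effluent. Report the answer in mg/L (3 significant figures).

21.6 ML/d = 0.25 m³/s.
8.3 µg/L = 0.0083 mg/L.
14.2 µg/L = 0.0142 mg/L.
Mass balance: 0.0142·12.15 = 0.25·Cₑ + 11.9·0.0083.
Cₑ = (0.1725 − 0.09877) / 0.25 = 0.295 mg/L.

0.295 mg/L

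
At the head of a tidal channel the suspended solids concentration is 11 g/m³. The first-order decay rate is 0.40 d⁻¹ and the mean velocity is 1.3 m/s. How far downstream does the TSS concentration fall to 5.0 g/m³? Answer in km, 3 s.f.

221 km

From C = C₀·e^(−kt), t = ln(C₀/C)/k = ln(11/5.0)/0.40 = 0.7885/0.40 = 1.971 d.
Distance = v·t = 1.3 m/s × 1.703e+05 s = 2.214e+05 m = 221.4 km.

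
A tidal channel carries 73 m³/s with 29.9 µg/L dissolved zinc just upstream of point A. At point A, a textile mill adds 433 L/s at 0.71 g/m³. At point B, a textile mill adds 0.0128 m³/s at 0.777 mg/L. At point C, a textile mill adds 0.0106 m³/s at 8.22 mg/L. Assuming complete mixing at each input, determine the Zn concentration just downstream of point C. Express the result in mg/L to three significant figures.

0.0352 mg/L

29.9 µg/L = 0.0299 mg/L.
433 L/s = 0.433 m³/s.
After input A: C = (73·0.0299 + 0.433·0.71) / 73.43 = 0.03391 mg/L.
After input B: C = (73.43·0.03391 + 0.0128·0.777) / 73.45 = 0.03404 mg/L.
After input C: C = (73.45·0.03404 + 0.0106·8.22) / 73.46 = 0.03522 mg/L.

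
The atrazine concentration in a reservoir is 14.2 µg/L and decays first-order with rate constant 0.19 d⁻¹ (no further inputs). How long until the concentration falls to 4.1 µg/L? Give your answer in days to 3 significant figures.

t = ln(C₀/C)/k = ln(14.2/4.1)/0.19 = 1.242/0.19 = 6.538 d.

6.54 d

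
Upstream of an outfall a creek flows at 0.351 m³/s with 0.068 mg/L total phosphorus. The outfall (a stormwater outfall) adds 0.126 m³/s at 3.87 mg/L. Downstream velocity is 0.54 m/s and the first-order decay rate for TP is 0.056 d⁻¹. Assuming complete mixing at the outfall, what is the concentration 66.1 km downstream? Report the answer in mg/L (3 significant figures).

0.991 mg/L

After complete mixing, C₀ = (0.126·3.87 + 0.351·0.068) / 0.477 = 1.072 mg/L.
Travel time t = 6.61e+04 m / 0.54 m/s = 1.224e+05 s = 1.417 d.
C = 1.072·exp(−0.056·1.417) = 1.072·0.9237 = 0.9905 mg/L.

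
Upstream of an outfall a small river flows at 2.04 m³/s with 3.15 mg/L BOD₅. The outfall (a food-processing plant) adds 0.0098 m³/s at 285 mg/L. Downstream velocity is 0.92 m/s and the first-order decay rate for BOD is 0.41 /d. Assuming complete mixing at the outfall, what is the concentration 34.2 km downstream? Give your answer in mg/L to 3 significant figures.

3.77 mg/L

After complete mixing, C₀ = (0.0098·285 + 2.04·3.15) / 2.05 = 4.498 mg/L.
Travel time t = 3.42e+04 m / 0.92 m/s = 3.717e+04 s = 0.4303 d.
C = 4.498·exp(−0.41·0.4303) = 4.498·0.8383 = 3.77 mg/L.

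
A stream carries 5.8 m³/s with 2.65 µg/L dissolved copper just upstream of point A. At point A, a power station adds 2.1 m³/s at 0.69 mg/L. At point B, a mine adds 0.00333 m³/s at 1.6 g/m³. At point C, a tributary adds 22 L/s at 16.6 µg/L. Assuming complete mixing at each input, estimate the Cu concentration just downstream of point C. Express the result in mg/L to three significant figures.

0.185 mg/L

2.65 µg/L = 0.00265 mg/L.
After input A: C = (5.8·0.00265 + 2.1·0.69) / 7.9 = 0.1854 mg/L.
After input B: C = (7.9·0.1854 + 0.00333·1.6) / 7.903 = 0.186 mg/L.
22 L/s = 0.022 m³/s.
16.6 µg/L = 0.0166 mg/L.
After input C: C = (7.903·0.186 + 0.022·0.0166) / 7.925 = 0.1855 mg/L.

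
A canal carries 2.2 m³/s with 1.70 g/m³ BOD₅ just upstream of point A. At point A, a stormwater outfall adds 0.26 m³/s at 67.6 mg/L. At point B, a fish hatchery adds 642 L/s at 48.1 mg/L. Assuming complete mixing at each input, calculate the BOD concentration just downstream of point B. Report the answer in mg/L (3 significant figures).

After input A: C = (2.2·1.7 + 0.26·67.6) / 2.46 = 8.665 mg/L.
642 L/s = 0.642 m³/s.
After input B: C = (2.46·8.665 + 0.642·48.1) / 3.102 = 16.83 mg/L.

16.8 mg/L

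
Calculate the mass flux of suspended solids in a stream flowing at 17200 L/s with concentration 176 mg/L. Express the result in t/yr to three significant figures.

17200 L/s = 17.2 m³/s.
Mass flux = Q·C = 17.2 m³/s × 176 g/m³ = 3027 g/s.
= 3027 g/s × 31.56 = 9.553e+04 t/yr.

95500 t/yr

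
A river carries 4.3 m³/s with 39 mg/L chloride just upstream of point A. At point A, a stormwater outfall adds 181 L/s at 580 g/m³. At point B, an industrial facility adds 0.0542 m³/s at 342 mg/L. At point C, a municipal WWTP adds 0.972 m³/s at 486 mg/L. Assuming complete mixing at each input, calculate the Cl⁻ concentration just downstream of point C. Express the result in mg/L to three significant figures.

181 L/s = 0.181 m³/s.
After input A: C = (4.3·39 + 0.181·580) / 4.481 = 60.85 mg/L.
After input B: C = (4.481·60.85 + 0.0542·342) / 4.535 = 64.21 mg/L.
After input C: C = (4.535·64.21 + 0.972·486) / 5.507 = 138.7 mg/L.

139 mg/L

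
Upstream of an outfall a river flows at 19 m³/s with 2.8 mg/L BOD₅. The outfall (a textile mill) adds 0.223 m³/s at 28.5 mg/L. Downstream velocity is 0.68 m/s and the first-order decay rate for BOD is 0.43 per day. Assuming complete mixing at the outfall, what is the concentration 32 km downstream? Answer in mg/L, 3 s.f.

2.45 mg/L

After complete mixing, C₀ = (0.223·28.5 + 19·2.8) / 19.22 = 3.098 mg/L.
Travel time t = 3.2e+04 m / 0.68 m/s = 4.706e+04 s = 0.5447 d.
C = 3.098·exp(−0.43·0.5447) = 3.098·0.7912 = 2.451 mg/L.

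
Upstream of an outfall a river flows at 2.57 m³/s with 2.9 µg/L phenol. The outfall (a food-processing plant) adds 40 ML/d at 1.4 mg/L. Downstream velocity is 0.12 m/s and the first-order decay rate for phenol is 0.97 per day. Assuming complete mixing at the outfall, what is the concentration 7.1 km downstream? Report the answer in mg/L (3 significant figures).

40 ML/d = 0.463 m³/s.
2.9 µg/L = 0.0029 mg/L.
After complete mixing, C₀ = (0.463·1.4 + 2.57·0.0029) / 3.033 = 0.2162 mg/L.
Travel time t = 7100 m / 0.12 m/s = 5.917e+04 s = 0.6848 d.
C = 0.2162·exp(−0.97·0.6848) = 0.2162·0.5147 = 0.1112 mg/L.

0.111 mg/L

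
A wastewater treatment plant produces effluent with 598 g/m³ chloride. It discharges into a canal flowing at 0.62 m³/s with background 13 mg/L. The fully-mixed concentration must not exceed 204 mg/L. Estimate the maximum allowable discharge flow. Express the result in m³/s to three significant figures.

Mass balance at complete mixing: C_std·(Q_w + Q_r) = Q_w·C_e + Q_r·C_b.
Rearranging, Q_w = Q_r·(C_std − C_b)/(C_e − C_std) = 0.62·(204 − 13) / (598 − 204) = 0.3006 m³/s.

0.301 m³/s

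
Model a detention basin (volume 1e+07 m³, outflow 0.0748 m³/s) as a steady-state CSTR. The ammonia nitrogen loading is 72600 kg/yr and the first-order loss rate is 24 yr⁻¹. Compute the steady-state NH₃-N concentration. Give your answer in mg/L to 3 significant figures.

Outflow Q = 0.0748 m³/s × 3.156e+07 s/yr = 2.361e+06 m³/yr.
Steady-state CSTR mass balance: W = Q·C + k·V·C, so C = W/(Q + kV).
Q + kV = 2.361e+06 + 24·1e+07 = 2.424e+08 m³/yr.
C = 72600/2.424e+08 = 0.0002996 kg/m³ = 0.2996 mg/L.

0.300 mg/L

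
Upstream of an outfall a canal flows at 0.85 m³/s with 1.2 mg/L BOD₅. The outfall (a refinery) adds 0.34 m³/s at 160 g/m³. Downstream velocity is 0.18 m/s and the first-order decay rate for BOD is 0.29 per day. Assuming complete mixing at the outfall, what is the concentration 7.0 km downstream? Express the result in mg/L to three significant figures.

40.9 mg/L

After complete mixing, C₀ = (0.34·160 + 0.85·1.2) / 1.19 = 46.57 mg/L.
Travel time t = 7000 m / 0.18 m/s = 3.889e+04 s = 0.4501 d.
C = 46.57·exp(−0.29·0.4501) = 46.57·0.8776 = 40.87 mg/L.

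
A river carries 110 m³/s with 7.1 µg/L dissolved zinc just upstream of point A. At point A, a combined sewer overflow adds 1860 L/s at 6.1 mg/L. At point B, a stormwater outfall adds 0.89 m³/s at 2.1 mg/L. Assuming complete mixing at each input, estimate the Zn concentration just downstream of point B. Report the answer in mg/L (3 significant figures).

7.1 µg/L = 0.0071 mg/L.
1860 L/s = 1.86 m³/s.
After input A: C = (110·0.0071 + 1.86·6.1) / 111.9 = 0.1084 mg/L.
After input B: C = (111.9·0.1084 + 0.89·2.1) / 112.8 = 0.1241 mg/L.

0.124 mg/L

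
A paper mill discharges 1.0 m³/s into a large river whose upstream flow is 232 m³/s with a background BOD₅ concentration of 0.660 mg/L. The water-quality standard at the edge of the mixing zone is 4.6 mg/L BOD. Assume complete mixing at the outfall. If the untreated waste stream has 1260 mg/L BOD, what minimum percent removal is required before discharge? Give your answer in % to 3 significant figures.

Mass balance: 4.6·233 = 1·Cₑ + 232·0.66.
Cₑ = (1072 − 153.1) / 1 = 918.7 mg/L.
Required removal = 1 − 918.7/1260 = 27.09 %.

27.1 %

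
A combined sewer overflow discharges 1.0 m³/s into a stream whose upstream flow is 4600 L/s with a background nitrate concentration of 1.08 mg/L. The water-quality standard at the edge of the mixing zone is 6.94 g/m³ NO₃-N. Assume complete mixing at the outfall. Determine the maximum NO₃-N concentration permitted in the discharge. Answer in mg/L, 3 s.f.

4600 L/s = 4.6 m³/s.
Mass balance: 6.94·5.6 = 1·Cₑ + 4.6·1.08.
Cₑ = (38.86 − 4.968) / 1 = 33.9 mg/L.

33.9 mg/L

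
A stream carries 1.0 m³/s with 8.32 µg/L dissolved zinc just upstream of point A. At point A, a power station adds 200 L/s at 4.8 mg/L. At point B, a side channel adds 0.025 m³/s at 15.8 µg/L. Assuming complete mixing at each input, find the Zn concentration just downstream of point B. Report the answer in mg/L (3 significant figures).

0.791 mg/L

8.32 µg/L = 0.00832 mg/L.
200 L/s = 0.2 m³/s.
After input A: C = (1·0.00832 + 0.2·4.8) / 1.2 = 0.8069 mg/L.
15.8 µg/L = 0.0158 mg/L.
After input B: C = (1.2·0.8069 + 0.025·0.0158) / 1.225 = 0.7908 mg/L.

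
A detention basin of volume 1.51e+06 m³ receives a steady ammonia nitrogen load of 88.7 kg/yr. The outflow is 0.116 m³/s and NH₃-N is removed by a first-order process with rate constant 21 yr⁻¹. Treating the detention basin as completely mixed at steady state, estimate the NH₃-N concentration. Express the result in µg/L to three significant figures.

2.51 µg/L

Outflow Q = 0.116 m³/s × 3.156e+07 s/yr = 3.661e+06 m³/yr.
Steady-state CSTR mass balance: W = Q·C + k·V·C, so C = W/(Q + kV).
Q + kV = 3.661e+06 + 21·1.51e+06 = 3.537e+07 m³/yr.
C = 88.7/3.537e+07 = 2.508e-06 kg/m³ = 0.002508 mg/L = 2.508 µg/L.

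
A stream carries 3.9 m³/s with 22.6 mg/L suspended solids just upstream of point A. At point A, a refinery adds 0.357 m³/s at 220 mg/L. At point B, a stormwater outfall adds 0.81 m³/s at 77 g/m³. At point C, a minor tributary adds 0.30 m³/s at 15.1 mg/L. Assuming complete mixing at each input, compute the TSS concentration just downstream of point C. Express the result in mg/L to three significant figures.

After input A: C = (3.9·22.6 + 0.357·220) / 4.257 = 39.15 mg/L.
After input B: C = (4.257·39.15 + 0.81·77) / 5.067 = 45.2 mg/L.
After input C: C = (5.067·45.2 + 0.3·15.1) / 5.367 = 43.52 mg/L.

43.5 mg/L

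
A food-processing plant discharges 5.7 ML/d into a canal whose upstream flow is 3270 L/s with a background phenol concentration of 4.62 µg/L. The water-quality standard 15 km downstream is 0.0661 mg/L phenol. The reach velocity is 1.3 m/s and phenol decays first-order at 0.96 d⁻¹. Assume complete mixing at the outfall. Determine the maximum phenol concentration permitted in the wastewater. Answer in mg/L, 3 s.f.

3.57 mg/L

5.7 ML/d = 0.06597 m³/s.
3270 L/s = 3.27 m³/s.
4.62 µg/L = 0.00462 mg/L.
Travel time to the compliance point: t = 1.5e+04/1.3 = 1.154e+04 s = 0.1335 d; decay factor exp(−0.96·0.1335) = 0.8797.
So the concentration just after mixing may be at most 0.0661/0.8797 = 0.07514 mg/L.
Mass balance: 0.07514·3.336 = 0.06597·Cₑ + 3.27·0.00462.
Cₑ = (0.2507 − 0.01511) / 0.06597 = 3.571 mg/L.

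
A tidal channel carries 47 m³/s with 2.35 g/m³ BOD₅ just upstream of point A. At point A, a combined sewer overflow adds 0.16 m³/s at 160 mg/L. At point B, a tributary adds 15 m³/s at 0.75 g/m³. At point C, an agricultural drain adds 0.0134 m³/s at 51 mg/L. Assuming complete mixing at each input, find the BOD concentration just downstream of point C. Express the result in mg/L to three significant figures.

2.38 mg/L

After input A: C = (47·2.35 + 0.16·160) / 47.16 = 2.885 mg/L.
After input B: C = (47.16·2.885 + 15·0.75) / 62.16 = 2.37 mg/L.
After input C: C = (62.16·2.37 + 0.0134·51) / 62.17 = 2.38 mg/L.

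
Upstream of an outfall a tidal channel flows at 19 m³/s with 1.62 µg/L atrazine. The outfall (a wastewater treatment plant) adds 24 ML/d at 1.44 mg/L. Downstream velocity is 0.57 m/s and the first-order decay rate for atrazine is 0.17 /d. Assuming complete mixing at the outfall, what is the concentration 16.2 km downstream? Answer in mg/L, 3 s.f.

24 ML/d = 0.2778 m³/s.
1.62 µg/L = 0.00162 mg/L.
After complete mixing, C₀ = (0.2778·1.44 + 19·0.00162) / 19.28 = 0.02235 mg/L.
Travel time t = 1.62e+04 m / 0.57 m/s = 2.842e+04 s = 0.3289 d.
C = 0.02235·exp(−0.17·0.3289) = 0.02235·0.9456 = 0.02113 mg/L.

0.0211 mg/L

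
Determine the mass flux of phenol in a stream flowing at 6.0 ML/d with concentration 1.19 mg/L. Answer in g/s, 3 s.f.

0.0826 g/s

6.0 ML/d = 0.06944 m³/s.
Mass flux = Q·C = 0.06944 m³/s × 1.19 g/m³ = 0.08264 g/s.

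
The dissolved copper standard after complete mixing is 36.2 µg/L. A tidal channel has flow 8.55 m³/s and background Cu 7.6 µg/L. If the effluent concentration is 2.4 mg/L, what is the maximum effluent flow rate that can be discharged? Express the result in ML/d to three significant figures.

7.6 µg/L = 0.0076 mg/L.
36.2 µg/L = 0.0362 mg/L.
Mass balance at complete mixing: C_std·(Q_w + Q_r) = Q_w·C_e + Q_r·C_b.
Rearranging, Q_w = Q_r·(C_std − C_b)/(C_e − C_std) = 8.55·(0.0362 − 0.0076) / (2.4 − 0.0362) = 0.1034 m³/s.
= 8.938 ML/d.

8.94 ML/d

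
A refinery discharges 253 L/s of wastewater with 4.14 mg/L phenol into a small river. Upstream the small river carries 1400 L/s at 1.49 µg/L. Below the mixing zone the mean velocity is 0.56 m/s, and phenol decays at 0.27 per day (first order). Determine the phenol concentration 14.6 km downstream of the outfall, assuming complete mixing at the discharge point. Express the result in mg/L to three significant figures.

0.585 mg/L

253 L/s = 0.253 m³/s.
1400 L/s = 1.4 m³/s.
1.49 µg/L = 0.00149 mg/L.
After complete mixing, C₀ = (0.253·4.14 + 1.4·0.00149) / 1.653 = 0.6349 mg/L.
Travel time t = 1.46e+04 m / 0.56 m/s = 2.607e+04 s = 0.3018 d.
C = 0.6349·exp(−0.27·0.3018) = 0.6349·0.9218 = 0.5852 mg/L.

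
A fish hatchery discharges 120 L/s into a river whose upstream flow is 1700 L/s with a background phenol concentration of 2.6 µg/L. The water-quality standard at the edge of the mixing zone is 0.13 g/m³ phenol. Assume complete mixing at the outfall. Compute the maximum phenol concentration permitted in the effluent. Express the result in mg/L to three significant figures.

120 L/s = 0.12 m³/s.
1700 L/s = 1.7 m³/s.
2.6 µg/L = 0.0026 mg/L.
Mass balance: 0.13·1.82 = 0.12·Cₑ + 1.7·0.0026.
Cₑ = (0.2366 − 0.00442) / 0.12 = 1.935 mg/L.

1.93 mg/L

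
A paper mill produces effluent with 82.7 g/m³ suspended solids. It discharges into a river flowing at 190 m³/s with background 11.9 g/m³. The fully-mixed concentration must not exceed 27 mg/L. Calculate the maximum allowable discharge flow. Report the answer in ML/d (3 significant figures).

4450 ML/d

Mass balance at complete mixing: C_std·(Q_w + Q_r) = Q_w·C_e + Q_r·C_b.
Rearranging, Q_w = Q_r·(C_std − C_b)/(C_e − C_std) = 190·(27 − 11.9) / (82.7 − 27) = 51.51 m³/s.
= 4450 ML/d.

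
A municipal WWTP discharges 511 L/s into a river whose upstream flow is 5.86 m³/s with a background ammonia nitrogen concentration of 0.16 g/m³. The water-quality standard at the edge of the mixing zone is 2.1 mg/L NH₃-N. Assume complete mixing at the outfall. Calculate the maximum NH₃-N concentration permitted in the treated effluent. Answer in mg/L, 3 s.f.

24.3 mg/L

511 L/s = 0.511 m³/s.
Mass balance: 2.1·6.371 = 0.511·Cₑ + 5.86·0.16.
Cₑ = (13.38 − 0.9376) / 0.511 = 24.35 mg/L.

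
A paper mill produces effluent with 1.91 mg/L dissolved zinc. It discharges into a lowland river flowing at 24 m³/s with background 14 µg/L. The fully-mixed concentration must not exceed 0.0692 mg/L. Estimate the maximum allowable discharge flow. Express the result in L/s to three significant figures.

720 L/s

14 µg/L = 0.014 mg/L.
Mass balance at complete mixing: C_std·(Q_w + Q_r) = Q_w·C_e + Q_r·C_b.
Rearranging, Q_w = Q_r·(C_std − C_b)/(C_e − C_std) = 24·(0.0692 − 0.014) / (1.91 − 0.0692) = 0.7197 m³/s.
= 719.7 L/s.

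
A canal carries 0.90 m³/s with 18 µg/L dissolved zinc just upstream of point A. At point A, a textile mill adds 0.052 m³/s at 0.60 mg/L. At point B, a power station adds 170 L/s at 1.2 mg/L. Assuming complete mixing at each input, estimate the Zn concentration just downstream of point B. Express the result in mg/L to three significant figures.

0.224 mg/L

18 µg/L = 0.018 mg/L.
After input A: C = (0.9·0.018 + 0.052·0.6) / 0.952 = 0.04979 mg/L.
170 L/s = 0.17 m³/s.
After input B: C = (0.952·0.04979 + 0.17·1.2) / 1.122 = 0.2241 mg/L.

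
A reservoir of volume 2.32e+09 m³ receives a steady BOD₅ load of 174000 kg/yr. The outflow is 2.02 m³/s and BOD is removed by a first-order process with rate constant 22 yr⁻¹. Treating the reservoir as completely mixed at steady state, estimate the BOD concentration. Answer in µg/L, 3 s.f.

3.40 µg/L

Outflow Q = 2.02 m³/s × 3.156e+07 s/yr = 6.375e+07 m³/yr.
Steady-state CSTR mass balance: W = Q·C + k·V·C, so C = W/(Q + kV).
Q + kV = 6.375e+07 + 22·2.32e+09 = 5.11e+10 m³/yr.
C = 174000/5.11e+10 = 3.405e-06 kg/m³ = 0.003405 mg/L = 3.405 µg/L.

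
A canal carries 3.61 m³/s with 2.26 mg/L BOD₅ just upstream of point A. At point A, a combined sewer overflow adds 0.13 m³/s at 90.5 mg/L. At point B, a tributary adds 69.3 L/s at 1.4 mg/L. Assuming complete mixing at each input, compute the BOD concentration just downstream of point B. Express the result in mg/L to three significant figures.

5.26 mg/L

After input A: C = (3.61·2.26 + 0.13·90.5) / 3.74 = 5.327 mg/L.
69.3 L/s = 0.0693 m³/s.
After input B: C = (3.74·5.327 + 0.0693·1.4) / 3.809 = 5.256 mg/L.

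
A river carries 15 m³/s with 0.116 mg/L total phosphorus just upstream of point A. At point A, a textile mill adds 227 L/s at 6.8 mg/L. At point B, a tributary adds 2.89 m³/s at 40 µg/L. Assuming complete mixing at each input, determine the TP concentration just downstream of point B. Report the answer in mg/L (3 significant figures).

227 L/s = 0.227 m³/s.
After input A: C = (15·0.116 + 0.227·6.8) / 15.23 = 0.2156 mg/L.
40 µg/L = 0.04 mg/L.
After input B: C = (15.23·0.2156 + 2.89·0.04) / 18.12 = 0.1876 mg/L.

0.188 mg/L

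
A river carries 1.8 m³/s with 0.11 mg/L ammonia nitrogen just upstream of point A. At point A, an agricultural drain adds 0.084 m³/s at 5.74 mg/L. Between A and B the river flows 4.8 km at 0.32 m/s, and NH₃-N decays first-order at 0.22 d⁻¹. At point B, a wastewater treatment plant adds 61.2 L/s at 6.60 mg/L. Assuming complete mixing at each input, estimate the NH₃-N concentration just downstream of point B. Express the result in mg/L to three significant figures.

0.544 mg/L

After input A: C = (1.8·0.11 + 0.084·5.74) / 1.884 = 0.361 mg/L.
Over the 4.8 km reach to input B (t = 1.5e+04 s = 0.1736 d), decay gives C = 0.361·exp(−0.22·0.1736) = 0.3475 mg/L.
61.2 L/s = 0.0612 m³/s.
After input B: C = (1.884·0.3475 + 0.0612·6.6) / 1.945 = 0.5442 mg/L.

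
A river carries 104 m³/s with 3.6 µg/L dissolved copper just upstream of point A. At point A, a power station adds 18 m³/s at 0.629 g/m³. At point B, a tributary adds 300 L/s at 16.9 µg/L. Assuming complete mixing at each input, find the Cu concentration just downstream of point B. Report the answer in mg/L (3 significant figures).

3.6 µg/L = 0.0036 mg/L.
After input A: C = (104·0.0036 + 18·0.629) / 122 = 0.09587 mg/L.
300 L/s = 0.3 m³/s.
16.9 µg/L = 0.0169 mg/L.
After input B: C = (122·0.09587 + 0.3·0.0169) / 122.3 = 0.09568 mg/L.

0.0957 mg/L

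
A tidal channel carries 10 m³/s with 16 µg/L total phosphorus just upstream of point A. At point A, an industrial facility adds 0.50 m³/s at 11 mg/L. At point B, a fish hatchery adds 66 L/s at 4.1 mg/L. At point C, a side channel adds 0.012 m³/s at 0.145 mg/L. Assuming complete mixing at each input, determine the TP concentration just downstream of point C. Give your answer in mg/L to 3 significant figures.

0.561 mg/L

16 µg/L = 0.016 mg/L.
After input A: C = (10·0.016 + 0.5·11) / 10.5 = 0.539 mg/L.
66 L/s = 0.066 m³/s.
After input B: C = (10.5·0.539 + 0.066·4.1) / 10.57 = 0.5613 mg/L.
After input C: C = (10.57·0.5613 + 0.012·0.145) / 10.58 = 0.5608 mg/L.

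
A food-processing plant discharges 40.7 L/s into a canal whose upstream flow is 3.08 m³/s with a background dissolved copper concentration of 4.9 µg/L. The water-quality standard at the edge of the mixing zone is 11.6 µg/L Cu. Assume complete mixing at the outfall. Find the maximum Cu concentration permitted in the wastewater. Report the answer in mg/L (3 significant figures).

0.519 mg/L

40.7 L/s = 0.0407 m³/s.
4.9 µg/L = 0.0049 mg/L.
11.6 µg/L = 0.0116 mg/L.
Mass balance: 0.0116·3.121 = 0.0407·Cₑ + 3.08·0.0049.
Cₑ = (0.0362 − 0.01509) / 0.0407 = 0.5186 mg/L.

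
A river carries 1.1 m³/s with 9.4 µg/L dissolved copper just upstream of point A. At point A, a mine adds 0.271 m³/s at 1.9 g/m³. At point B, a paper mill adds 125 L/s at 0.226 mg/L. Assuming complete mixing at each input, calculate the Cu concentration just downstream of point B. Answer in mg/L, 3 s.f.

0.370 mg/L

9.4 µg/L = 0.0094 mg/L.
After input A: C = (1.1·0.0094 + 0.271·1.9) / 1.371 = 0.3831 mg/L.
125 L/s = 0.125 m³/s.
After input B: C = (1.371·0.3831 + 0.125·0.226) / 1.496 = 0.37 mg/L.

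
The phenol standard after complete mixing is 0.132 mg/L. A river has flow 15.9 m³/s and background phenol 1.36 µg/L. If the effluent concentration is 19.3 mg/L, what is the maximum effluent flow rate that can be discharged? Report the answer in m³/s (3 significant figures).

0.108 m³/s

1.36 µg/L = 0.00136 mg/L.
Mass balance at complete mixing: C_std·(Q_w + Q_r) = Q_w·C_e + Q_r·C_b.
Rearranging, Q_w = Q_r·(C_std − C_b)/(C_e − C_std) = 15.9·(0.132 − 0.00136) / (19.3 − 0.132) = 0.1084 m³/s.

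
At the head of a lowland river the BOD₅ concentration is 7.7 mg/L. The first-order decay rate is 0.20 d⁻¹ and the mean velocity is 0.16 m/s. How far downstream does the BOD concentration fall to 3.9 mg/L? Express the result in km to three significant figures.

From C = C₀·e^(−kt), t = ln(C₀/C)/k = ln(7.7/3.9)/0.20 = 0.6802/0.20 = 3.401 d.
Distance = v·t = 0.16 m/s × 2.939e+05 s = 4.702e+04 m = 47.02 km.

47.0 km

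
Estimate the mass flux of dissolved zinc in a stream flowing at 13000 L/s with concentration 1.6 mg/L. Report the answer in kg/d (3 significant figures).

13000 L/s = 13 m³/s.
Mass flux = Q·C = 13 m³/s × 1.6 g/m³ = 20.8 g/s.
= 20.8 g/s × 86.4 = 1797 kg/d.

1800 kg/d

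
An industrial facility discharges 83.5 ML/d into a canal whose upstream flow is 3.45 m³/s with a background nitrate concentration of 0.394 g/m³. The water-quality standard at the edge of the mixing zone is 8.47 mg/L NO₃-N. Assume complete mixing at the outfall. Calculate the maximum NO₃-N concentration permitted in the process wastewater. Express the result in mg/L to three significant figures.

83.5 ML/d = 0.9664 m³/s.
Mass balance: 8.47·4.416 = 0.9664·Cₑ + 3.45·0.394.
Cₑ = (37.41 − 1.359) / 0.9664 = 37.3 mg/L.

37.3 mg/L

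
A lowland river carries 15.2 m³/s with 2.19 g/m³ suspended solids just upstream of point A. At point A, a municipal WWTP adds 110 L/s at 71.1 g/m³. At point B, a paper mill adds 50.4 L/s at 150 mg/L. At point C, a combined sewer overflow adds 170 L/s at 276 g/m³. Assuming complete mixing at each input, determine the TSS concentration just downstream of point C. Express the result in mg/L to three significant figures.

110 L/s = 0.11 m³/s.
After input A: C = (15.2·2.19 + 0.11·71.1) / 15.31 = 2.685 mg/L.
50.4 L/s = 0.0504 m³/s.
After input B: C = (15.31·2.685 + 0.0504·150) / 15.36 = 3.168 mg/L.
170 L/s = 0.17 m³/s.
After input C: C = (15.36·3.168 + 0.17·276) / 15.53 = 6.155 mg/L.

6.15 mg/L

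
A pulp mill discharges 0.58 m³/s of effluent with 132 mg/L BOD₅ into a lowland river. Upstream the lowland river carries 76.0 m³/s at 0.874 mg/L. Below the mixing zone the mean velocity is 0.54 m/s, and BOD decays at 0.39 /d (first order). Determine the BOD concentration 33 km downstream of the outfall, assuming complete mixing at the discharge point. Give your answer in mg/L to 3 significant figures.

1.42 mg/L

After complete mixing, C₀ = (0.58·132 + 76·0.874) / 76.58 = 1.867 mg/L.
Travel time t = 3.3e+04 m / 0.54 m/s = 6.111e+04 s = 0.7073 d.
C = 1.867·exp(−0.39·0.7073) = 1.867·0.7589 = 1.417 mg/L.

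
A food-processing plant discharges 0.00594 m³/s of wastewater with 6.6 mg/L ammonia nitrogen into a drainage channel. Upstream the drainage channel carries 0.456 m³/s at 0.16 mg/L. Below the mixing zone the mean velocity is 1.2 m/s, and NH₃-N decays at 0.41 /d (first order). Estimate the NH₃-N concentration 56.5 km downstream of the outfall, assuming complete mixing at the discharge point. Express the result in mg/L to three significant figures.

0.194 mg/L

After complete mixing, C₀ = (0.00594·6.6 + 0.456·0.16) / 0.4619 = 0.2428 mg/L.
Travel time t = 5.65e+04 m / 1.2 m/s = 4.708e+04 s = 0.5449 d.
C = 0.2428·exp(−0.41·0.5449) = 0.2428·0.7998 = 0.1942 mg/L.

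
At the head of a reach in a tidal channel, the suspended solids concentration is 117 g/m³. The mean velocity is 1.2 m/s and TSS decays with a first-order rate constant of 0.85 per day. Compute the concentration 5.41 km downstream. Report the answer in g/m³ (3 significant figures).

112 g/m³

Travel time t = 5.41 km / 1.2 m/s = 5410/1.2 = 4508 s = 0.05218 d.
First-order decay: C = 117·exp(−0.85·0.05218) = 117·0.9566 = 111.9 g/m³.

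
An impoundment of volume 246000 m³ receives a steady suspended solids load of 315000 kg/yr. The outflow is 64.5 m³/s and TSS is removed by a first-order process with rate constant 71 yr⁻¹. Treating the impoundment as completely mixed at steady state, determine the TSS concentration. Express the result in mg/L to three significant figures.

Outflow Q = 64.5 m³/s × 3.156e+07 s/yr = 2.035e+09 m³/yr.
Steady-state CSTR mass balance: W = Q·C + k·V·C, so C = W/(Q + kV).
Q + kV = 2.035e+09 + 71·246000 = 2.053e+09 m³/yr.
C = 315000/2.053e+09 = 0.0001534 kg/m³ = 0.1534 mg/L.

0.153 mg/L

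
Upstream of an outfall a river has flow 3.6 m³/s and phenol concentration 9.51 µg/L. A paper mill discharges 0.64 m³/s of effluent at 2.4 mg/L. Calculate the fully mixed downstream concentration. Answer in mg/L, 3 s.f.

9.51 µg/L = 0.00951 mg/L.
By mass balance at complete mixing, C = (0.64·2.4 + 3.6·0.00951) / (0.64 + 3.6) = 1.57/4.24 = 0.3703 mg/L.

0.370 mg/L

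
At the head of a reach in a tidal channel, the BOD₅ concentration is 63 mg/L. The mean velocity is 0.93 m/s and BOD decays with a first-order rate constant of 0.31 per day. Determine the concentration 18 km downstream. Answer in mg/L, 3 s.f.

58.8 mg/L

Travel time t = 18 km / 0.93 m/s = 1.8e+04/0.93 = 1.935e+04 s = 0.224 d.
First-order decay: C = 63·exp(−0.31·0.224) = 63·0.9329 = 58.77 mg/L.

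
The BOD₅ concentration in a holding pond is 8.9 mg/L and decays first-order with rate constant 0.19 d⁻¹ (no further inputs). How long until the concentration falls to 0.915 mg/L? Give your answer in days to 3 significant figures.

12.0 d

t = ln(C₀/C)/k = ln(8.9/0.915)/0.19 = 2.275/0.19 = 11.97 d.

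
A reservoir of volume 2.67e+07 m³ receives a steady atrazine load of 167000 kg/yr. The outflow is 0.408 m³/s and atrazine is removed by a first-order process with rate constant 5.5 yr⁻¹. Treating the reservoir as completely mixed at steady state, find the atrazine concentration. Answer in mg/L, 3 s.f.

Outflow Q = 0.408 m³/s × 3.156e+07 s/yr = 1.288e+07 m³/yr.
Steady-state CSTR mass balance: W = Q·C + k·V·C, so C = W/(Q + kV).
Q + kV = 1.288e+07 + 5.5·2.67e+07 = 1.597e+08 m³/yr.
C = 167000/1.597e+08 = 0.001046 kg/m³ = 1.046 mg/L.

1.05 mg/L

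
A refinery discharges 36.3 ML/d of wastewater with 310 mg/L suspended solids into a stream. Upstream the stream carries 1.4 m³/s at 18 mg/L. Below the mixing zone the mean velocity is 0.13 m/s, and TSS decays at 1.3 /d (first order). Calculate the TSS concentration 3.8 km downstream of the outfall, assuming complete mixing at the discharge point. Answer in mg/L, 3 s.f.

55.0 mg/L

36.3 ML/d = 0.4201 m³/s.
After complete mixing, C₀ = (0.4201·310 + 1.4·18) / 1.82 = 85.4 mg/L.
Travel time t = 3800 m / 0.13 m/s = 2.923e+04 s = 0.3383 d.
C = 85.4·exp(−1.3·0.3383) = 85.4·0.6442 = 55.01 mg/L.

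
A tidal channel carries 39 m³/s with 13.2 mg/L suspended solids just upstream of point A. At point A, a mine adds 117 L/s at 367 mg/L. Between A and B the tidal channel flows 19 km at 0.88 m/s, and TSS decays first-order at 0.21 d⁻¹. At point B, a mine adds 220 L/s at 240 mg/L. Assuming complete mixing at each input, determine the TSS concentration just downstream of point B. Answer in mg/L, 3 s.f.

117 L/s = 0.117 m³/s.
After input A: C = (39·13.2 + 0.117·367) / 39.12 = 14.26 mg/L.
Over the 19 km reach to input B (t = 2.159e+04 s = 0.2499 d), decay gives C = 14.26·exp(−0.21·0.2499) = 13.53 mg/L.
220 L/s = 0.22 m³/s.
After input B: C = (39.12·13.53 + 0.22·240) / 39.34 = 14.8 mg/L.

14.8 mg/L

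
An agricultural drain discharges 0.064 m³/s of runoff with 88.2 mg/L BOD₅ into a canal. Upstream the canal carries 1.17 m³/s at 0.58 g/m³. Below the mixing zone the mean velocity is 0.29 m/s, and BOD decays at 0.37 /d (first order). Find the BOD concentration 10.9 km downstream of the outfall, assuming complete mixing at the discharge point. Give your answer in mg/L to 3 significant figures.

4.36 mg/L

After complete mixing, C₀ = (0.064·88.2 + 1.17·0.58) / 1.234 = 5.124 mg/L.
Travel time t = 1.09e+04 m / 0.29 m/s = 3.759e+04 s = 0.435 d.
C = 5.124·exp(−0.37·0.435) = 5.124·0.8513 = 4.362 mg/L.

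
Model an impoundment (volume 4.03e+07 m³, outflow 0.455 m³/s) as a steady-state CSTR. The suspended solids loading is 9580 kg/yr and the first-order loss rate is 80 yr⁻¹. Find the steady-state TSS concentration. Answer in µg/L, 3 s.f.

2.96 µg/L

Outflow Q = 0.455 m³/s × 3.156e+07 s/yr = 1.436e+07 m³/yr.
Steady-state CSTR mass balance: W = Q·C + k·V·C, so C = W/(Q + kV).
Q + kV = 1.436e+07 + 80·4.03e+07 = 3.238e+09 m³/yr.
C = 9580/3.238e+09 = 2.958e-06 kg/m³ = 0.002958 mg/L = 2.958 µg/L.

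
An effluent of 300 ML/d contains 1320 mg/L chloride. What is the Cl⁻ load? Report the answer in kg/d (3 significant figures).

396000 kg/d

300 ML/d = 3.472 m³/s.
Mass flux = Q·C = 3.472 m³/s × 1320 g/m³ = 4583 g/s.
= 4583 g/s × 86.4 = 3.96e+05 kg/d.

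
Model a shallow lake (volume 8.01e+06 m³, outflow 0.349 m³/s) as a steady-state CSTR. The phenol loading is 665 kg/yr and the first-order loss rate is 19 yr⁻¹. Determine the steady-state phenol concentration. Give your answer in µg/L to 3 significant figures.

4.07 µg/L

Outflow Q = 0.349 m³/s × 3.156e+07 s/yr = 1.101e+07 m³/yr.
Steady-state CSTR mass balance: W = Q·C + k·V·C, so C = W/(Q + kV).
Q + kV = 1.101e+07 + 19·8.01e+06 = 1.632e+08 m³/yr.
C = 665/1.632e+08 = 4.075e-06 kg/m³ = 0.004075 mg/L = 4.075 µg/L.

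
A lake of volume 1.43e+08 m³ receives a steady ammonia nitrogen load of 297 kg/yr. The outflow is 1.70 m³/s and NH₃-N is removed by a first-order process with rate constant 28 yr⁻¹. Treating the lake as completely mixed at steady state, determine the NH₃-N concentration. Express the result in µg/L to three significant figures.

0.0732 µg/L

Outflow Q = 1.70 m³/s × 3.156e+07 s/yr = 5.365e+07 m³/yr.
Steady-state CSTR mass balance: W = Q·C + k·V·C, so C = W/(Q + kV).
Q + kV = 5.365e+07 + 28·1.43e+08 = 4.058e+09 m³/yr.
C = 297/4.058e+09 = 7.32e-08 kg/m³ = 7.32e-05 mg/L = 0.0732 µg/L.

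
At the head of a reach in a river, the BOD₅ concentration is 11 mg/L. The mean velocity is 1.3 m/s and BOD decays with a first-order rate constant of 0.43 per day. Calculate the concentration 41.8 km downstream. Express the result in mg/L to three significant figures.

Travel time t = 41.8 km / 1.3 m/s = 4.18e+04/1.3 = 3.215e+04 s = 0.3722 d.
First-order decay: C = 11·exp(−0.43·0.3722) = 11·0.8521 = 9.373 mg/L.

9.37 mg/L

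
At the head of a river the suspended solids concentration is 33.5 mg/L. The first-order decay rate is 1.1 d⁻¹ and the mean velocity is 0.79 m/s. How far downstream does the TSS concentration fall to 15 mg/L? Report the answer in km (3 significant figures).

49.9 km

From C = C₀·e^(−kt), t = ln(C₀/C)/k = ln(33.5/15)/1.1 = 0.8035/1.1 = 0.7305 d.
Distance = v·t = 0.79 m/s × 6.311e+04 s = 4.986e+04 m = 49.86 km.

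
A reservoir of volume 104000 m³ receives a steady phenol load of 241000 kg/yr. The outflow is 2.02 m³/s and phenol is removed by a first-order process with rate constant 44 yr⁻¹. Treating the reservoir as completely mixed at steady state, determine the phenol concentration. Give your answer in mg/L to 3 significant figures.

3.53 mg/L

Outflow Q = 2.02 m³/s × 3.156e+07 s/yr = 6.375e+07 m³/yr.
Steady-state CSTR mass balance: W = Q·C + k·V·C, so C = W/(Q + kV).
Q + kV = 6.375e+07 + 44·104000 = 6.832e+07 m³/yr.
C = 241000/6.832e+07 = 0.003527 kg/m³ = 3.527 mg/L.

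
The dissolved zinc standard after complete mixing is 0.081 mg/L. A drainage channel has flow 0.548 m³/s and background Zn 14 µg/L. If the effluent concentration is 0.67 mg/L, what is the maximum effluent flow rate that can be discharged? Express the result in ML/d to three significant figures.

14 µg/L = 0.014 mg/L.
Mass balance at complete mixing: C_std·(Q_w + Q_r) = Q_w·C_e + Q_r·C_b.
Rearranging, Q_w = Q_r·(C_std − C_b)/(C_e − C_std) = 0.548·(0.081 − 0.014) / (0.67 − 0.081) = 0.06234 m³/s.
= 5.386 ML/d.

5.39 ML/d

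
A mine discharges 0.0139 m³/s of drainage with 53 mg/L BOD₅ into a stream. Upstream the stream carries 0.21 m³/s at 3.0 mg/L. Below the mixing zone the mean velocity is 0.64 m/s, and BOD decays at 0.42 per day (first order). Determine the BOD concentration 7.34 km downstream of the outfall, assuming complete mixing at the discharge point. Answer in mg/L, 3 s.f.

5.77 mg/L

After complete mixing, C₀ = (0.0139·53 + 0.21·3) / 0.2239 = 6.104 mg/L.
Travel time t = 7340 m / 0.64 m/s = 1.147e+04 s = 0.1327 d.
C = 6.104·exp(−0.42·0.1327) = 6.104·0.9458 = 5.773 mg/L.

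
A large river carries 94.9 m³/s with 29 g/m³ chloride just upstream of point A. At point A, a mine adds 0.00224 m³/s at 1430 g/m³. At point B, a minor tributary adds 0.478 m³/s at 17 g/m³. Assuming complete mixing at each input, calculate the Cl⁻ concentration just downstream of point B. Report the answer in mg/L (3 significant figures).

29.0 mg/L

After input A: C = (94.9·29 + 0.00224·1430) / 94.9 = 29.03 mg/L.
After input B: C = (94.9·29.03 + 0.478·17) / 95.38 = 28.97 mg/L.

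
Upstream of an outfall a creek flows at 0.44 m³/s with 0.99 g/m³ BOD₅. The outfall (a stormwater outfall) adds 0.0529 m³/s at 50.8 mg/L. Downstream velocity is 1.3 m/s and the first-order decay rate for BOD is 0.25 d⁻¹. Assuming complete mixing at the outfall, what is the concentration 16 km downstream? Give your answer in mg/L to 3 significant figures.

After complete mixing, C₀ = (0.0529·50.8 + 0.44·0.99) / 0.4929 = 6.336 mg/L.
Travel time t = 1.6e+04 m / 1.3 m/s = 1.231e+04 s = 0.1425 d.
C = 6.336·exp(−0.25·0.1425) = 6.336·0.965 = 6.114 mg/L.

6.11 mg/L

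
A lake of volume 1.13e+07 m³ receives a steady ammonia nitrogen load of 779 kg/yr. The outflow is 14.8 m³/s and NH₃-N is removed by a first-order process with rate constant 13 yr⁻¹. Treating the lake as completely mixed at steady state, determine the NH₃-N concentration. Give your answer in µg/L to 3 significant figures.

1.27 µg/L

Outflow Q = 14.8 m³/s × 3.156e+07 s/yr = 4.671e+08 m³/yr.
Steady-state CSTR mass balance: W = Q·C + k·V·C, so C = W/(Q + kV).
Q + kV = 4.671e+08 + 13·1.13e+07 = 6.14e+08 m³/yr.
C = 779/6.14e+08 = 1.269e-06 kg/m³ = 0.001269 mg/L = 1.269 µg/L.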